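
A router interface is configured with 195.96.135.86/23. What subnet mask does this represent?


/23 means 23 network bits, 9 host bits
Binary: 11111111111111111111111000000000
Mask: 255.255.254.0


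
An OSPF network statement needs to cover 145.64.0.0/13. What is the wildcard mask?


Subnet mask: 255.248.0.0
Wildcard = 255.255.255.255 - subnet mask
255 - 255 = 0
255 - 248 = 7
255 - 0 = 255
255 - 0 = 255
Wildcard: 0.7.255.255


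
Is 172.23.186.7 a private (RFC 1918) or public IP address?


RFC 1918 private ranges:
  10.0.0.0/8 (10.0.0.0 - 10.255.255.255)
  172.16.0.0/12 (172.16.0.0 - 172.31.255.255)
  192.168.0.0/16 (192.168.0.0 - 192.168.255.255)
Private (in 172.16.0.0/12)


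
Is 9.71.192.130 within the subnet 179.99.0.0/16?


Subnet network: 179.99.0.0
Test IP AND mask: 9.71.0.0
No, 9.71.192.130 is not in 179.99.0.0/16


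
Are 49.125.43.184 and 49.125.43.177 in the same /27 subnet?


Mask: 255.255.255.224
49.125.43.184 AND mask = 49.125.43.160
49.125.43.177 AND mask = 49.125.43.160
Yes, same subnet (49.125.43.160)


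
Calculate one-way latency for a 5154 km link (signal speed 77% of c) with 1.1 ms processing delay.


Speed = 0.77 * 3e5 km/s = 231000 km/s
Propagation delay = 5154 / 231000 = 0.0223 s = 22.3117 ms
Processing delay = 1.1 ms
Total one-way latency = 23.4117 ms


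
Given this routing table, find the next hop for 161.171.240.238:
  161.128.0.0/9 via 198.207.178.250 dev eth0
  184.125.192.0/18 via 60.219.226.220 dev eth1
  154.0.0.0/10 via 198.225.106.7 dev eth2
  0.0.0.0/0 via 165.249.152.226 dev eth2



Longest prefix match for 161.171.240.238:
  /9 161.128.0.0: MATCH
  /18 184.125.192.0: no
  /10 154.0.0.0: no
  /0 0.0.0.0: MATCH
Selected: next-hop 198.207.178.250 via eth0 (matched /9)


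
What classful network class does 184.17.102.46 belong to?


First octet: 184
Binary: 10111000
10xxxxxx -> Class B (128-191)
Class B, default mask 255.255.0.0 (/16)


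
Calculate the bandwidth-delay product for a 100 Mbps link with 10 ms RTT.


BDP = bandwidth * RTT
= 100 Mbps * 10 ms
= 100 * 1e6 * 10 / 1000 bits
= 1000000 bits
= 125000 bytes
= 122.0703 KB
BDP = 1000000 bits (125000 bytes)


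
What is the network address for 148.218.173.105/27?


IP:   10010100.11011010.10101101.01101001
Mask: 11111111.11111111.11111111.11100000
AND operation:
Net:  10010100.11011010.10101101.01100000
Network: 148.218.173.96/27


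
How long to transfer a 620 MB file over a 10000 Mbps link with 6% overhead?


Effective throughput = 10000 * (1 - 6/100) = 9400 Mbps
File size in Mb = 620 * 8 = 4960 Mb
Time = 4960 / 9400
Time = 0.5277 seconds


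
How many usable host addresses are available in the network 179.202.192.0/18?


Host bits = 32 - 18 = 14
Total addresses = 2^14 = 16384
Usable = total - 2 (network and broadcast)
Usable hosts: 16382


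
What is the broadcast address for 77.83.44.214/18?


Network: 77.83.0.0/18
Host bits = 14
Set all host bits to 1:
Broadcast: 77.83.63.255


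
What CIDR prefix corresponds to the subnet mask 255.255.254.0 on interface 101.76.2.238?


Binary: 11111111.11111111.11111110.00000000
Count leading 1s
Prefix: /23


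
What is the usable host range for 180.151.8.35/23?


Network: 180.151.8.0
Broadcast: 180.151.9.255
First usable = network + 1
Last usable = broadcast - 1
Range: 180.151.8.1 to 180.151.9.254


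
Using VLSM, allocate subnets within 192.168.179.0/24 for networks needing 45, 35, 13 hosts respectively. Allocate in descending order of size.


45 hosts -> /26 (62 usable): 192.168.179.0/26
35 hosts -> /26 (62 usable): 192.168.179.64/26
13 hosts -> /28 (14 usable): 192.168.179.128/28
Allocation: 192.168.179.0/26 (45 hosts, 62 usable); 192.168.179.64/26 (35 hosts, 62 usable); 192.168.179.128/28 (13 hosts, 14 usable)


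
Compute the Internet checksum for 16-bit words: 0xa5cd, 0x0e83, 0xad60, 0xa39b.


Sum all words (with carry folding):
+ 0xa5cd = 0xa5cd
+ 0x0e83 = 0xb450
+ 0xad60 = 0x61b1
+ 0xa39b = 0x054d
One's complement: ~0x054d
Checksum = 0xfab2


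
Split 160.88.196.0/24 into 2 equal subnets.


New prefix = 24 + 1 = 25
Each subnet has 128 addresses
  160.88.196.0/25
  160.88.196.128/25
Subnets: 160.88.196.0/25, 160.88.196.128/25


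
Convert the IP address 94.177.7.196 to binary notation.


94 = 01011110
177 = 10110001
7 = 00000111
196 = 11000100
Binary: 01011110.10110001.00000111.11000100


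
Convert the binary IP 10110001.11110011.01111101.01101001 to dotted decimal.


10110001 = 177
11110011 = 243
01111101 = 125
01101001 = 105
IP: 177.243.125.105


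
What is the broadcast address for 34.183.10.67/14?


Network: 34.180.0.0/14
Host bits = 18
Set all host bits to 1:
Broadcast: 34.183.255.255


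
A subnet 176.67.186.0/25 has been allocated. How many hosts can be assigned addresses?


Host bits = 32 - 25 = 7
Total addresses = 2^7 = 128
Usable = total - 2 (network and broadcast)
Usable hosts: 126


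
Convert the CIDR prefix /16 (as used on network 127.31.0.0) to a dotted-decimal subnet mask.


/16 means 16 network bits, 16 host bits
Binary: 11111111111111110000000000000000
Mask: 255.255.0.0


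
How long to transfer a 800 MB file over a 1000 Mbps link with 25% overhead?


Effective throughput = 1000 * (1 - 25/100) = 750 Mbps
File size in Mb = 800 * 8 = 6400 Mb
Time = 6400 / 750
Time = 8.5333 seconds


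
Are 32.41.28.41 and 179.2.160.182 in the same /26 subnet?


Mask: 255.255.255.192
32.41.28.41 AND mask = 32.41.28.0
179.2.160.182 AND mask = 179.2.160.128
No, different subnets (32.41.28.0 vs 179.2.160.128)


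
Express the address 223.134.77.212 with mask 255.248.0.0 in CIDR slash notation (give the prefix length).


Binary: 11111111.11111000.00000000.00000000
Count leading 1s
Prefix: /13


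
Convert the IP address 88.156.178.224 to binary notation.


88 = 01011000
156 = 10011100
178 = 10110010
224 = 11100000
Binary: 01011000.10011100.10110010.11100000


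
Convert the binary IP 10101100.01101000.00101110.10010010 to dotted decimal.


10101100 = 172
01101000 = 104
00101110 = 46
10010010 = 146
IP: 172.104.46.146


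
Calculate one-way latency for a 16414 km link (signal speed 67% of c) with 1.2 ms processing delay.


Speed = 0.67 * 3e5 km/s = 201000 km/s
Propagation delay = 16414 / 201000 = 0.0817 s = 81.6617 ms
Processing delay = 1.2 ms
Total one-way latency = 82.8617 ms


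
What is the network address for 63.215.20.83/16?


IP:   00111111.11010111.00010100.01010011
Mask: 11111111.11111111.00000000.00000000
AND operation:
Net:  00111111.11010111.00000000.00000000
Network: 63.215.0.0/16


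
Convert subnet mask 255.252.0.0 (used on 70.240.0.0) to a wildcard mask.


Subnet mask: 255.252.0.0
Wildcard = 255.255.255.255 - subnet mask
255 - 255 = 0
255 - 252 = 3
255 - 0 = 255
255 - 0 = 255
Wildcard: 0.3.255.255


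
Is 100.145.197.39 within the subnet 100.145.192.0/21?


Subnet network: 100.145.192.0
Test IP AND mask: 100.145.192.0
Yes, 100.145.197.39 is in 100.145.192.0/21


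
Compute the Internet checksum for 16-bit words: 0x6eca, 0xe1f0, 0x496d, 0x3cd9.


Sum all words (with carry folding):
+ 0x6eca = 0x6eca
+ 0xe1f0 = 0x50bb
+ 0x496d = 0x9a28
+ 0x3cd9 = 0xd701
One's complement: ~0xd701
Checksum = 0x28fe


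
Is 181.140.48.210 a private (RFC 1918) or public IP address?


RFC 1918 private ranges:
  10.0.0.0/8 (10.0.0.0 - 10.255.255.255)
  172.16.0.0/12 (172.16.0.0 - 172.31.255.255)
  192.168.0.0/16 (192.168.0.0 - 192.168.255.255)
Public (not in any RFC 1918 range)


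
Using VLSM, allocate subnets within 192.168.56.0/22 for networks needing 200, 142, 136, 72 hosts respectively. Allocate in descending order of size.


200 hosts -> /24 (254 usable): 192.168.56.0/24
142 hosts -> /24 (254 usable): 192.168.57.0/24
136 hosts -> /24 (254 usable): 192.168.58.0/24
72 hosts -> /25 (126 usable): 192.168.59.0/25
Allocation: 192.168.56.0/24 (200 hosts, 254 usable); 192.168.57.0/24 (142 hosts, 254 usable); 192.168.58.0/24 (136 hosts, 254 usable); 192.168.59.0/25 (72 hosts, 126 usable)


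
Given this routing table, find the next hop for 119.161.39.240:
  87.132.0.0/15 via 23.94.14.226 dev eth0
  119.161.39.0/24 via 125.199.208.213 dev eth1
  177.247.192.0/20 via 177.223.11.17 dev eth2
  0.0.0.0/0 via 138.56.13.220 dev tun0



Longest prefix match for 119.161.39.240:
  /15 87.132.0.0: no
  /24 119.161.39.0: MATCH
  /20 177.247.192.0: no
  /0 0.0.0.0: MATCH
Selected: next-hop 125.199.208.213 via eth1 (matched /24)


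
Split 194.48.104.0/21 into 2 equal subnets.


New prefix = 21 + 1 = 22
Each subnet has 1024 addresses
  194.48.104.0/22
  194.48.108.0/22
Subnets: 194.48.104.0/22, 194.48.108.0/22


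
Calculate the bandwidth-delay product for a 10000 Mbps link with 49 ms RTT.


BDP = bandwidth * RTT
= 10000 Mbps * 49 ms
= 10000 * 1e6 * 49 / 1000 bits
= 490000000 bits
= 61250000 bytes
= 59814.4531 KB
BDP = 490000000 bits (61250000 bytes)


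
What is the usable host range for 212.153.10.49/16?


Network: 212.153.0.0
Broadcast: 212.153.255.255
First usable = network + 1
Last usable = broadcast - 1
Range: 212.153.0.1 to 212.153.255.254


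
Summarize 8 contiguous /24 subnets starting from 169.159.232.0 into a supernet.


Original prefix: /24
Number of subnets: 8 = 2^3
New prefix = 24 - 3 = 21
Supernet: 169.159.232.0/21


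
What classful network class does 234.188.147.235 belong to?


First octet: 234
Binary: 11101010
1110xxxx -> Class D (224-239)
Class D (multicast), default mask N/A


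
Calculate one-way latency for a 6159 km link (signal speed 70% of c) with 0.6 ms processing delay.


Speed = 0.7 * 3e5 km/s = 210000 km/s
Propagation delay = 6159 / 210000 = 0.0293 s = 29.3286 ms
Processing delay = 0.6 ms
Total one-way latency = 29.9286 ms


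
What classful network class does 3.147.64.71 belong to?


First octet: 3
Binary: 00000011
0xxxxxxx -> Class A (1-126)
Class A, default mask 255.0.0.0 (/8)


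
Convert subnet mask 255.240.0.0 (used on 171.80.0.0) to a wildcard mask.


Subnet mask: 255.240.0.0
Wildcard = 255.255.255.255 - subnet mask
255 - 255 = 0
255 - 240 = 15
255 - 0 = 255
255 - 0 = 255
Wildcard: 0.15.255.255


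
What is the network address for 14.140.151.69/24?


IP:   00001110.10001100.10010111.01000101
Mask: 11111111.11111111.11111111.00000000
AND operation:
Net:  00001110.10001100.10010111.00000000
Network: 14.140.151.0/24


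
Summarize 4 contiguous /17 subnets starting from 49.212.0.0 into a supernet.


Original prefix: /17
Number of subnets: 4 = 2^2
New prefix = 17 - 2 = 15
Supernet: 49.212.0.0/15


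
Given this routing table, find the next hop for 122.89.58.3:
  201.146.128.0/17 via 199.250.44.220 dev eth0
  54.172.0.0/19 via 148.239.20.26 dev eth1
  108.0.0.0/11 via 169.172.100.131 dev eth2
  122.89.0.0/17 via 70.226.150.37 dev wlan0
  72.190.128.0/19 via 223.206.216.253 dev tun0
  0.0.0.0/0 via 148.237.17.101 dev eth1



Longest prefix match for 122.89.58.3:
  /17 201.146.128.0: no
  /19 54.172.0.0: no
  /11 108.0.0.0: no
  /17 122.89.0.0: MATCH
  /19 72.190.128.0: no
  /0 0.0.0.0: MATCH
Selected: next-hop 70.226.150.37 via wlan0 (matched /17)


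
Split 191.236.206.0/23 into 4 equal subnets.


New prefix = 23 + 2 = 25
Each subnet has 128 addresses
  191.236.206.0/25
  191.236.206.128/25
  191.236.207.0/25
  191.236.207.128/25
Subnets: 191.236.206.0/25, 191.236.206.128/25, 191.236.207.0/25, 191.236.207.128/25


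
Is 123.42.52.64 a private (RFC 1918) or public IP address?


RFC 1918 private ranges:
  10.0.0.0/8 (10.0.0.0 - 10.255.255.255)
  172.16.0.0/12 (172.16.0.0 - 172.31.255.255)
  192.168.0.0/16 (192.168.0.0 - 192.168.255.255)
Public (not in any RFC 1918 range)


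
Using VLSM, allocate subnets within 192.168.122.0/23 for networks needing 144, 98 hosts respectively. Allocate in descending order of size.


144 hosts -> /24 (254 usable): 192.168.122.0/24
98 hosts -> /25 (126 usable): 192.168.123.0/25
Allocation: 192.168.122.0/24 (144 hosts, 254 usable); 192.168.123.0/25 (98 hosts, 126 usable)


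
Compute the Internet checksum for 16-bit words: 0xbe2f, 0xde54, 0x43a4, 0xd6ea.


Sum all words (with carry folding):
+ 0xbe2f = 0xbe2f
+ 0xde54 = 0x9c84
+ 0x43a4 = 0xe028
+ 0xd6ea = 0xb713
One's complement: ~0xb713
Checksum = 0x48ec


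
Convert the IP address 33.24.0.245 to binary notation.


33 = 00100001
24 = 00011000
0 = 00000000
245 = 11110101
Binary: 00100001.00011000.00000000.11110101


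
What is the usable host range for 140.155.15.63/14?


Network: 140.152.0.0
Broadcast: 140.155.255.255
First usable = network + 1
Last usable = broadcast - 1
Range: 140.152.0.1 to 140.155.255.254


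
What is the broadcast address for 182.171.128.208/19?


Network: 182.171.128.0/19
Host bits = 13
Set all host bits to 1:
Broadcast: 182.171.159.255


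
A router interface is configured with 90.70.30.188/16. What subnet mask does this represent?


/16 means 16 network bits, 16 host bits
Binary: 11111111111111110000000000000000
Mask: 255.255.0.0


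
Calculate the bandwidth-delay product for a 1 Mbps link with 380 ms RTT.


BDP = bandwidth * RTT
= 1 Mbps * 380 ms
= 1 * 1e6 * 380 / 1000 bits
= 380000 bits
= 47500 bytes
= 46.3867 KB
BDP = 380000 bits (47500 bytes)


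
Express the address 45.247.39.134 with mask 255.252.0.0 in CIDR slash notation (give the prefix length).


Binary: 11111111.11111100.00000000.00000000
Count leading 1s
Prefix: /14


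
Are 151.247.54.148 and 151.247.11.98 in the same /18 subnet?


Mask: 255.255.192.0
151.247.54.148 AND mask = 151.247.0.0
151.247.11.98 AND mask = 151.247.0.0
Yes, same subnet (151.247.0.0)


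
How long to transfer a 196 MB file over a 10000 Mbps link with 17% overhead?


Effective throughput = 10000 * (1 - 17/100) = 8300 Mbps
File size in Mb = 196 * 8 = 1568 Mb
Time = 1568 / 8300
Time = 0.1889 seconds


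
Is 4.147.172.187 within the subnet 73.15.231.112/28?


Subnet network: 73.15.231.112
Test IP AND mask: 4.147.172.176
No, 4.147.172.187 is not in 73.15.231.112/28


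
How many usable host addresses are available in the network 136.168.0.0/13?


Host bits = 32 - 13 = 19
Total addresses = 2^19 = 524288
Usable = total - 2 (network and broadcast)
Usable hosts: 524286


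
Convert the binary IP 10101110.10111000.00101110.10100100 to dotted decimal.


10101110 = 174
10111000 = 184
00101110 = 46
10100100 = 164
IP: 174.184.46.164


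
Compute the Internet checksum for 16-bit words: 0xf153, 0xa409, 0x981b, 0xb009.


Sum all words (with carry folding):
+ 0xf153 = 0xf153
+ 0xa409 = 0x955d
+ 0x981b = 0x2d79
+ 0xb009 = 0xdd82
One's complement: ~0xdd82
Checksum = 0x227d


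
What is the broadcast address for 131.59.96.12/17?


Network: 131.59.0.0/17
Host bits = 15
Set all host bits to 1:
Broadcast: 131.59.127.255


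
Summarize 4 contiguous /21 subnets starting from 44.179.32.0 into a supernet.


Original prefix: /21
Number of subnets: 4 = 2^2
New prefix = 21 - 2 = 19
Supernet: 44.179.32.0/19


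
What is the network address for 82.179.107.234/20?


IP:   01010010.10110011.01101011.11101010
Mask: 11111111.11111111.11110000.00000000
AND operation:
Net:  01010010.10110011.01100000.00000000
Network: 82.179.96.0/20


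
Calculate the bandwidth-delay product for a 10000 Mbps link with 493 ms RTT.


BDP = bandwidth * RTT
= 10000 Mbps * 493 ms
= 10000 * 1e6 * 493 / 1000 bits
= 4930000000 bits
= 616250000 bytes
= 601806.6406 KB
BDP = 4930000000 bits (616250000 bytes)


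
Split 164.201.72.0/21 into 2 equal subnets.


New prefix = 21 + 1 = 22
Each subnet has 1024 addresses
  164.201.72.0/22
  164.201.76.0/22
Subnets: 164.201.72.0/22, 164.201.76.0/22


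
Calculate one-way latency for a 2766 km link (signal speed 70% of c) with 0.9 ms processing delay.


Speed = 0.7 * 3e5 km/s = 210000 km/s
Propagation delay = 2766 / 210000 = 0.0132 s = 13.1714 ms
Processing delay = 0.9 ms
Total one-way latency = 14.0714 ms


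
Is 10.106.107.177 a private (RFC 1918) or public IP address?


RFC 1918 private ranges:
  10.0.0.0/8 (10.0.0.0 - 10.255.255.255)
  172.16.0.0/12 (172.16.0.0 - 172.31.255.255)
  192.168.0.0/16 (192.168.0.0 - 192.168.255.255)
Private (in 10.0.0.0/8)


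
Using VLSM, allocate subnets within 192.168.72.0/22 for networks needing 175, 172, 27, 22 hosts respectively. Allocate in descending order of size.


175 hosts -> /24 (254 usable): 192.168.72.0/24
172 hosts -> /24 (254 usable): 192.168.73.0/24
27 hosts -> /27 (30 usable): 192.168.74.0/27
22 hosts -> /27 (30 usable): 192.168.74.32/27
Allocation: 192.168.72.0/24 (175 hosts, 254 usable); 192.168.73.0/24 (172 hosts, 254 usable); 192.168.74.0/27 (27 hosts, 30 usable); 192.168.74.32/27 (22 hosts, 30 usable)


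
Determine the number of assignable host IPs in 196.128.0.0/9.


Host bits = 32 - 9 = 23
Total addresses = 2^23 = 8388608
Usable = total - 2 (network and broadcast)
Usable hosts: 8388606


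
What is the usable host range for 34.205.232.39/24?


Network: 34.205.232.0
Broadcast: 34.205.232.255
First usable = network + 1
Last usable = broadcast - 1
Range: 34.205.232.1 to 34.205.232.254


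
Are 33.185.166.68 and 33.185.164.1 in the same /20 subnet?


Mask: 255.255.240.0
33.185.166.68 AND mask = 33.185.160.0
33.185.164.1 AND mask = 33.185.160.0
Yes, same subnet (33.185.160.0)


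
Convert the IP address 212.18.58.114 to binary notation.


212 = 11010100
18 = 00010010
58 = 00111010
114 = 01110010
Binary: 11010100.00010010.00111010.01110010


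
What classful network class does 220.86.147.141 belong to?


First octet: 220
Binary: 11011100
110xxxxx -> Class C (192-223)
Class C, default mask 255.255.255.0 (/24)


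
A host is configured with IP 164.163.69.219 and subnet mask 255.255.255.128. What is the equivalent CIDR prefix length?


Binary: 11111111.11111111.11111111.10000000
Count leading 1s
Prefix: /25


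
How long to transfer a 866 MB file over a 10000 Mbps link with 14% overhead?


Effective throughput = 10000 * (1 - 14/100) = 8600 Mbps
File size in Mb = 866 * 8 = 6928 Mb
Time = 6928 / 8600
Time = 0.8056 seconds


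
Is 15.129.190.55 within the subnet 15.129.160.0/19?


Subnet network: 15.129.160.0
Test IP AND mask: 15.129.160.0
Yes, 15.129.190.55 is in 15.129.160.0/19


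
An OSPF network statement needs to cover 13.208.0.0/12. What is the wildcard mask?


Subnet mask: 255.240.0.0
Wildcard = 255.255.255.255 - subnet mask
255 - 255 = 0
255 - 240 = 15
255 - 0 = 255
255 - 0 = 255
Wildcard: 0.15.255.255


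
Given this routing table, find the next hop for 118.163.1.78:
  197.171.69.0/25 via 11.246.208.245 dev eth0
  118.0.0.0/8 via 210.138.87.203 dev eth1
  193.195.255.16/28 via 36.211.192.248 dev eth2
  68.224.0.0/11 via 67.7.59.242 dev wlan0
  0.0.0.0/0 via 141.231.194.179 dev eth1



Longest prefix match for 118.163.1.78:
  /25 197.171.69.0: no
  /8 118.0.0.0: MATCH
  /28 193.195.255.16: no
  /11 68.224.0.0: no
  /0 0.0.0.0: MATCH
Selected: next-hop 210.138.87.203 via eth1 (matched /8)


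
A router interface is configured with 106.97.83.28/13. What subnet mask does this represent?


/13 means 13 network bits, 19 host bits
Binary: 11111111111110000000000000000000
Mask: 255.248.0.0


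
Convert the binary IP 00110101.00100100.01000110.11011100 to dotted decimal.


00110101 = 53
00100100 = 36
01000110 = 70
11011100 = 220
IP: 53.36.70.220


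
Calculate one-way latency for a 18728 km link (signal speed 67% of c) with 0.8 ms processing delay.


Speed = 0.67 * 3e5 km/s = 201000 km/s
Propagation delay = 18728 / 201000 = 0.0932 s = 93.1741 ms
Processing delay = 0.8 ms
Total one-way latency = 93.9741 ms


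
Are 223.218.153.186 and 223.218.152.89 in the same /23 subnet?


Mask: 255.255.254.0
223.218.153.186 AND mask = 223.218.152.0
223.218.152.89 AND mask = 223.218.152.0
Yes, same subnet (223.218.152.0)


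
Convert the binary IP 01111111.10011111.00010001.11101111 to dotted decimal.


01111111 = 127
10011111 = 159
00010001 = 17
11101111 = 239
IP: 127.159.17.239


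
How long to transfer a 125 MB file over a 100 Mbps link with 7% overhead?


Effective throughput = 100 * (1 - 7/100) = 93 Mbps
File size in Mb = 125 * 8 = 1000 Mb
Time = 1000 / 93
Time = 10.7527 seconds


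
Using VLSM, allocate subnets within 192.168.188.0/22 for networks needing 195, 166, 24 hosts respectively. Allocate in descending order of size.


195 hosts -> /24 (254 usable): 192.168.188.0/24
166 hosts -> /24 (254 usable): 192.168.189.0/24
24 hosts -> /27 (30 usable): 192.168.190.0/27
Allocation: 192.168.188.0/24 (195 hosts, 254 usable); 192.168.189.0/24 (166 hosts, 254 usable); 192.168.190.0/27 (24 hosts, 30 usable)


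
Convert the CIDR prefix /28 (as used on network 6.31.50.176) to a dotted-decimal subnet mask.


/28 means 28 network bits, 4 host bits
Binary: 11111111111111111111111111110000
Mask: 255.255.255.240


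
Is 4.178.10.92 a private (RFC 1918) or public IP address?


RFC 1918 private ranges:
  10.0.0.0/8 (10.0.0.0 - 10.255.255.255)
  172.16.0.0/12 (172.16.0.0 - 172.31.255.255)
  192.168.0.0/16 (192.168.0.0 - 192.168.255.255)
Public (not in any RFC 1918 range)


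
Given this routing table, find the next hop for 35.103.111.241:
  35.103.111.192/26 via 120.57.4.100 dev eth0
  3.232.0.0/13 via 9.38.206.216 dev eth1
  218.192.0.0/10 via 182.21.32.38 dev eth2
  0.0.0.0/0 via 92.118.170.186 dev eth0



Longest prefix match for 35.103.111.241:
  /26 35.103.111.192: MATCH
  /13 3.232.0.0: no
  /10 218.192.0.0: no
  /0 0.0.0.0: MATCH
Selected: next-hop 120.57.4.100 via eth0 (matched /26)


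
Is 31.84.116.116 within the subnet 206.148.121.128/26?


Subnet network: 206.148.121.128
Test IP AND mask: 31.84.116.64
No, 31.84.116.116 is not in 206.148.121.128/26


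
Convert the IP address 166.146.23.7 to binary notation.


166 = 10100110
146 = 10010010
23 = 00010111
7 = 00000111
Binary: 10100110.10010010.00010111.00000111


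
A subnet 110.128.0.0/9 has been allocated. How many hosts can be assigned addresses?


Host bits = 32 - 9 = 23
Total addresses = 2^23 = 8388608
Usable = total - 2 (network and broadcast)
Usable hosts: 8388606


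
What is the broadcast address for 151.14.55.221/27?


Network: 151.14.55.192/27
Host bits = 5
Set all host bits to 1:
Broadcast: 151.14.55.223


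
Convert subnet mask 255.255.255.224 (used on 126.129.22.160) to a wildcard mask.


Subnet mask: 255.255.255.224
Wildcard = 255.255.255.255 - subnet mask
255 - 255 = 0
255 - 255 = 0
255 - 255 = 0
255 - 224 = 31
Wildcard: 0.0.0.31


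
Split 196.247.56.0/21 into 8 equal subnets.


New prefix = 21 + 3 = 24
Each subnet has 256 addresses
  196.247.56.0/24
  196.247.57.0/24
  196.247.58.0/24
  196.247.59.0/24
  196.247.60.0/24
  196.247.61.0/24
  196.247.62.0/24
  196.247.63.0/24
Subnets: 196.247.56.0/24, 196.247.57.0/24, 196.247.58.0/24, 196.247.59.0/24, 196.247.60.0/24, 196.247.61.0/24, 196.247.62.0/24, 196.247.63.0/24


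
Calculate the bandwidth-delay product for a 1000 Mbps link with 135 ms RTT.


BDP = bandwidth * RTT
= 1000 Mbps * 135 ms
= 1000 * 1e6 * 135 / 1000 bits
= 135000000 bits
= 16875000 bytes
= 16479.4922 KB
BDP = 135000000 bits (16875000 bytes)


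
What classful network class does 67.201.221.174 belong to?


First octet: 67
Binary: 01000011
0xxxxxxx -> Class A (1-126)
Class A, default mask 255.0.0.0 (/8)


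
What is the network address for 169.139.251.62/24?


IP:   10101001.10001011.11111011.00111110
Mask: 11111111.11111111.11111111.00000000
AND operation:
Net:  10101001.10001011.11111011.00000000
Network: 169.139.251.0/24


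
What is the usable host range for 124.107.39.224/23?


Network: 124.107.38.0
Broadcast: 124.107.39.255
First usable = network + 1
Last usable = broadcast - 1
Range: 124.107.38.1 to 124.107.39.254


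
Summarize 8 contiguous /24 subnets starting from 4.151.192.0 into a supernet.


Original prefix: /24
Number of subnets: 8 = 2^3
New prefix = 24 - 3 = 21
Supernet: 4.151.192.0/21


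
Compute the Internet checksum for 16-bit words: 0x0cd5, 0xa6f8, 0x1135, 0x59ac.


Sum all words (with carry folding):
+ 0x0cd5 = 0x0cd5
+ 0xa6f8 = 0xb3cd
+ 0x1135 = 0xc502
+ 0x59ac = 0x1eaf
One's complement: ~0x1eaf
Checksum = 0xe150


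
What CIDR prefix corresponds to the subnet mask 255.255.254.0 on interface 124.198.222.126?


Binary: 11111111.11111111.11111110.00000000
Count leading 1s
Prefix: /23


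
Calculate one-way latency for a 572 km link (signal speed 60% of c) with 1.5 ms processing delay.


Speed = 0.6 * 3e5 km/s = 180000 km/s
Propagation delay = 572 / 180000 = 0.0032 s = 3.1778 ms
Processing delay = 1.5 ms
Total one-way latency = 4.6778 ms


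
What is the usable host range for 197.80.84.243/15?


Network: 197.80.0.0
Broadcast: 197.81.255.255
First usable = network + 1
Last usable = broadcast - 1
Range: 197.80.0.1 to 197.81.255.254


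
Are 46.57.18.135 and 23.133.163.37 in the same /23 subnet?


Mask: 255.255.254.0
46.57.18.135 AND mask = 46.57.18.0
23.133.163.37 AND mask = 23.133.162.0
No, different subnets (46.57.18.0 vs 23.133.162.0)


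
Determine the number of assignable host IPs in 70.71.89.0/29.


Host bits = 32 - 29 = 3
Total addresses = 2^3 = 8
Usable = total - 2 (network and broadcast)
Usable hosts: 6


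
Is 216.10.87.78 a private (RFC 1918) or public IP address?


RFC 1918 private ranges:
  10.0.0.0/8 (10.0.0.0 - 10.255.255.255)
  172.16.0.0/12 (172.16.0.0 - 172.31.255.255)
  192.168.0.0/16 (192.168.0.0 - 192.168.255.255)
Public (not in any RFC 1918 range)


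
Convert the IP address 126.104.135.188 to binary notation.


126 = 01111110
104 = 01101000
135 = 10000111
188 = 10111100
Binary: 01111110.01101000.10000111.10111100


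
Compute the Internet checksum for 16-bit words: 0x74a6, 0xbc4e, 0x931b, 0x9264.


Sum all words (with carry folding):
+ 0x74a6 = 0x74a6
+ 0xbc4e = 0x30f5
+ 0x931b = 0xc410
+ 0x9264 = 0x5675
One's complement: ~0x5675
Checksum = 0xa98a


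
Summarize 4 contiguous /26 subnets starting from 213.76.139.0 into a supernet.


Original prefix: /26
Number of subnets: 4 = 2^2
New prefix = 26 - 2 = 24
Supernet: 213.76.139.0/24


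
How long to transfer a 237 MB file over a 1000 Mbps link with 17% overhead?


Effective throughput = 1000 * (1 - 17/100) = 830 Mbps
File size in Mb = 237 * 8 = 1896 Mb
Time = 1896 / 830
Time = 2.2843 seconds


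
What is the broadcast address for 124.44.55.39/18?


Network: 124.44.0.0/18
Host bits = 14
Set all host bits to 1:
Broadcast: 124.44.63.255


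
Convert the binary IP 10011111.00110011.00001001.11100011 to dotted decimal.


10011111 = 159
00110011 = 51
00001001 = 9
11100011 = 227
IP: 159.51.9.227


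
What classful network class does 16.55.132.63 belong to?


First octet: 16
Binary: 00010000
0xxxxxxx -> Class A (1-126)
Class A, default mask 255.0.0.0 (/8)


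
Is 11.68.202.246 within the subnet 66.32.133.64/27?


Subnet network: 66.32.133.64
Test IP AND mask: 11.68.202.224
No, 11.68.202.246 is not in 66.32.133.64/27


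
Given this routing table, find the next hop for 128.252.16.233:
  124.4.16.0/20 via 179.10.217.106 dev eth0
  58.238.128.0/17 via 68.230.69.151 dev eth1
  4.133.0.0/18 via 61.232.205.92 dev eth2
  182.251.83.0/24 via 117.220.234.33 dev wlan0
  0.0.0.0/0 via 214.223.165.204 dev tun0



Longest prefix match for 128.252.16.233:
  /20 124.4.16.0: no
  /17 58.238.128.0: no
  /18 4.133.0.0: no
  /24 182.251.83.0: no
  /0 0.0.0.0: MATCH
Selected: next-hop 214.223.165.204 via tun0 (matched /0)


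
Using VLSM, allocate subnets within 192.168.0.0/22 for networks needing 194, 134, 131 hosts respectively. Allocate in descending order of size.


194 hosts -> /24 (254 usable): 192.168.0.0/24
134 hosts -> /24 (254 usable): 192.168.1.0/24
131 hosts -> /24 (254 usable): 192.168.2.0/24
Allocation: 192.168.0.0/24 (194 hosts, 254 usable); 192.168.1.0/24 (134 hosts, 254 usable); 192.168.2.0/24 (131 hosts, 254 usable)


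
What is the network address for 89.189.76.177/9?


IP:   01011001.10111101.01001100.10110001
Mask: 11111111.10000000.00000000.00000000
AND operation:
Net:  01011001.10000000.00000000.00000000
Network: 89.128.0.0/9


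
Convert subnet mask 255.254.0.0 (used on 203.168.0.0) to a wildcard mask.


Subnet mask: 255.254.0.0
Wildcard = 255.255.255.255 - subnet mask
255 - 255 = 0
255 - 254 = 1
255 - 0 = 255
255 - 0 = 255
Wildcard: 0.1.255.255


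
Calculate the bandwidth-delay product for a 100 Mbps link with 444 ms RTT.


BDP = bandwidth * RTT
= 100 Mbps * 444 ms
= 100 * 1e6 * 444 / 1000 bits
= 44400000 bits
= 5550000 bytes
= 5419.9219 KB
BDP = 44400000 bits (5550000 bytes)


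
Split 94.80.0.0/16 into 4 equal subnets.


New prefix = 16 + 2 = 18
Each subnet has 16384 addresses
  94.80.0.0/18
  94.80.64.0/18
  94.80.128.0/18
  94.80.192.0/18
Subnets: 94.80.0.0/18, 94.80.64.0/18, 94.80.128.0/18, 94.80.192.0/18


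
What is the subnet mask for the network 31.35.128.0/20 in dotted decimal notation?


/20 means 20 network bits, 12 host bits
Binary: 11111111111111111111000000000000
Mask: 255.255.240.0


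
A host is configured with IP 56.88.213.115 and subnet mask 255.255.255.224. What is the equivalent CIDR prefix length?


Binary: 11111111.11111111.11111111.11100000
Count leading 1s
Prefix: /27


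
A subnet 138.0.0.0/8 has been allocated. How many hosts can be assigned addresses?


Host bits = 32 - 8 = 24
Total addresses = 2^24 = 16777216
Usable = total - 2 (network and broadcast)
Usable hosts: 16777214


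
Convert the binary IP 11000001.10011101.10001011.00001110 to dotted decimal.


11000001 = 193
10011101 = 157
10001011 = 139
00001110 = 14
IP: 193.157.139.14


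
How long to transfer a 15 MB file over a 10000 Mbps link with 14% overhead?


Effective throughput = 10000 * (1 - 14/100) = 8600 Mbps
File size in Mb = 15 * 8 = 120 Mb
Time = 120 / 8600
Time = 0.014 seconds


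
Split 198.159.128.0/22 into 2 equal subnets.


New prefix = 22 + 1 = 23
Each subnet has 512 addresses
  198.159.128.0/23
  198.159.130.0/23
Subnets: 198.159.128.0/23, 198.159.130.0/23


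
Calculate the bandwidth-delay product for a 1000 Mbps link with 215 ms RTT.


BDP = bandwidth * RTT
= 1000 Mbps * 215 ms
= 1000 * 1e6 * 215 / 1000 bits
= 215000000 bits
= 26875000 bytes
= 26245.1172 KB
BDP = 215000000 bits (26875000 bytes)


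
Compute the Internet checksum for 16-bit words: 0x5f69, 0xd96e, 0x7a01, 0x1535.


Sum all words (with carry folding):
+ 0x5f69 = 0x5f69
+ 0xd96e = 0x38d8
+ 0x7a01 = 0xb2d9
+ 0x1535 = 0xc80e
One's complement: ~0xc80e
Checksum = 0x37f1


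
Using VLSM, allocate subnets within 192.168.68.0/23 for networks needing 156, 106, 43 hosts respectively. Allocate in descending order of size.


156 hosts -> /24 (254 usable): 192.168.68.0/24
106 hosts -> /25 (126 usable): 192.168.69.0/25
43 hosts -> /26 (62 usable): 192.168.69.128/26
Allocation: 192.168.68.0/24 (156 hosts, 254 usable); 192.168.69.0/25 (106 hosts, 126 usable); 192.168.69.128/26 (43 hosts, 62 usable)


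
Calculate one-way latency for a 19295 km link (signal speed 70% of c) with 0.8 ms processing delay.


Speed = 0.7 * 3e5 km/s = 210000 km/s
Propagation delay = 19295 / 210000 = 0.0919 s = 91.881 ms
Processing delay = 0.8 ms
Total one-way latency = 92.681 ms


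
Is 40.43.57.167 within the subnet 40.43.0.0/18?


Subnet network: 40.43.0.0
Test IP AND mask: 40.43.0.0
Yes, 40.43.57.167 is in 40.43.0.0/18


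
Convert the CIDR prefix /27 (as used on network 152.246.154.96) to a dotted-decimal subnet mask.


/27 means 27 network bits, 5 host bits
Binary: 11111111111111111111111111100000
Mask: 255.255.255.224


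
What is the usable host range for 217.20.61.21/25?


Network: 217.20.61.0
Broadcast: 217.20.61.127
First usable = network + 1
Last usable = broadcast - 1
Range: 217.20.61.1 to 217.20.61.126


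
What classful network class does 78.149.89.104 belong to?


First octet: 78
Binary: 01001110
0xxxxxxx -> Class A (1-126)
Class A, default mask 255.0.0.0 (/8)


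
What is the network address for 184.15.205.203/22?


IP:   10111000.00001111.11001101.11001011
Mask: 11111111.11111111.11111100.00000000
AND operation:
Net:  10111000.00001111.11001100.00000000
Network: 184.15.204.0/22


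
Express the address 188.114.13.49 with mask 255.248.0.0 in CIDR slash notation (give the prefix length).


Binary: 11111111.11111000.00000000.00000000
Count leading 1s
Prefix: /13


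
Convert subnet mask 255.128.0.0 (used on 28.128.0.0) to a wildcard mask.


Subnet mask: 255.128.0.0
Wildcard = 255.255.255.255 - subnet mask
255 - 255 = 0
255 - 128 = 127
255 - 0 = 255
255 - 0 = 255
Wildcard: 0.127.255.255


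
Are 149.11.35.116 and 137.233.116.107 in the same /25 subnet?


Mask: 255.255.255.128
149.11.35.116 AND mask = 149.11.35.0
137.233.116.107 AND mask = 137.233.116.0
No, different subnets (149.11.35.0 vs 137.233.116.0)


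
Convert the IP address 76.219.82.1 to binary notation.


76 = 01001100
219 = 11011011
82 = 01010010
1 = 00000001
Binary: 01001100.11011011.01010010.00000001


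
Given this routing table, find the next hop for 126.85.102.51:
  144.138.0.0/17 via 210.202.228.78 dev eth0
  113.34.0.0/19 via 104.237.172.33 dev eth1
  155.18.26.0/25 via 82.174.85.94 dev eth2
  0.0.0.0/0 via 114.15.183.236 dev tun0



Longest prefix match for 126.85.102.51:
  /17 144.138.0.0: no
  /19 113.34.0.0: no
  /25 155.18.26.0: no
  /0 0.0.0.0: MATCH
Selected: next-hop 114.15.183.236 via tun0 (matched /0)


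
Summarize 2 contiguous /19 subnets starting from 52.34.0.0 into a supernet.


Original prefix: /19
Number of subnets: 2 = 2^1
New prefix = 19 - 1 = 18
Supernet: 52.34.0.0/18


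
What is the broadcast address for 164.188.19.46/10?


Network: 164.128.0.0/10
Host bits = 22
Set all host bits to 1:
Broadcast: 164.191.255.255


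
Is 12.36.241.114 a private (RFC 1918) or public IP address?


RFC 1918 private ranges:
  10.0.0.0/8 (10.0.0.0 - 10.255.255.255)
  172.16.0.0/12 (172.16.0.0 - 172.31.255.255)
  192.168.0.0/16 (192.168.0.0 - 192.168.255.255)
Public (not in any RFC 1918 range)


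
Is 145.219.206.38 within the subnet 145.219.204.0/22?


Subnet network: 145.219.204.0
Test IP AND mask: 145.219.204.0
Yes, 145.219.206.38 is in 145.219.204.0/22


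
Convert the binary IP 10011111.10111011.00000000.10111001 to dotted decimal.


10011111 = 159
10111011 = 187
00000000 = 0
10111001 = 185
IP: 159.187.0.185


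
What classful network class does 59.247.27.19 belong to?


First octet: 59
Binary: 00111011
0xxxxxxx -> Class A (1-126)
Class A, default mask 255.0.0.0 (/8)


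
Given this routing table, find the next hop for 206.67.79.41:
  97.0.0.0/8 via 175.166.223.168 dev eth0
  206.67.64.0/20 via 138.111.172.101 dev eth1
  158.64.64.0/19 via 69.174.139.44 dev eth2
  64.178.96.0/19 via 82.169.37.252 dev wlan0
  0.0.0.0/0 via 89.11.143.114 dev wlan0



Longest prefix match for 206.67.79.41:
  /8 97.0.0.0: no
  /20 206.67.64.0: MATCH
  /19 158.64.64.0: no
  /19 64.178.96.0: no
  /0 0.0.0.0: MATCH
Selected: next-hop 138.111.172.101 via eth1 (matched /20)


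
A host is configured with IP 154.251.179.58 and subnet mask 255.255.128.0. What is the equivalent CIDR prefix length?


Binary: 11111111.11111111.10000000.00000000
Count leading 1s
Prefix: /17


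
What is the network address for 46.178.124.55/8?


IP:   00101110.10110010.01111100.00110111
Mask: 11111111.00000000.00000000.00000000
AND operation:
Net:  00101110.00000000.00000000.00000000
Network: 46.0.0.0/8


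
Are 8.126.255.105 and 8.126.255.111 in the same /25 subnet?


Mask: 255.255.255.128
8.126.255.105 AND mask = 8.126.255.0
8.126.255.111 AND mask = 8.126.255.0
Yes, same subnet (8.126.255.0)


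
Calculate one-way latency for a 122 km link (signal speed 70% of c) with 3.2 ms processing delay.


Speed = 0.7 * 3e5 km/s = 210000 km/s
Propagation delay = 122 / 210000 = 0.0006 s = 0.581 ms
Processing delay = 3.2 ms
Total one-way latency = 3.781 ms


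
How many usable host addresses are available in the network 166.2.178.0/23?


Host bits = 32 - 23 = 9
Total addresses = 2^9 = 512
Usable = total - 2 (network and broadcast)
Usable hosts: 510


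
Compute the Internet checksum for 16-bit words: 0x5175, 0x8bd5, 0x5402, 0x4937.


Sum all words (with carry folding):
+ 0x5175 = 0x5175
+ 0x8bd5 = 0xdd4a
+ 0x5402 = 0x314d
+ 0x4937 = 0x7a84
One's complement: ~0x7a84
Checksum = 0x857b


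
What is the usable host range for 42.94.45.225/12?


Network: 42.80.0.0
Broadcast: 42.95.255.255
First usable = network + 1
Last usable = broadcast - 1
Range: 42.80.0.1 to 42.95.255.254


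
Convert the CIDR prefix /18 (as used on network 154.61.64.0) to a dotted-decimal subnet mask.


/18 means 18 network bits, 14 host bits
Binary: 11111111111111111100000000000000
Mask: 255.255.192.0


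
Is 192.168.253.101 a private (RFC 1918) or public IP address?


RFC 1918 private ranges:
  10.0.0.0/8 (10.0.0.0 - 10.255.255.255)
  172.16.0.0/12 (172.16.0.0 - 172.31.255.255)
  192.168.0.0/16 (192.168.0.0 - 192.168.255.255)
Private (in 192.168.0.0/16)


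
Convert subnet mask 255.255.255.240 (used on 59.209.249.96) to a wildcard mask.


Subnet mask: 255.255.255.240
Wildcard = 255.255.255.255 - subnet mask
255 - 255 = 0
255 - 255 = 0
255 - 255 = 0
255 - 240 = 15
Wildcard: 0.0.0.15


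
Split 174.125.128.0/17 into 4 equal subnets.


New prefix = 17 + 2 = 19
Each subnet has 8192 addresses
  174.125.128.0/19
  174.125.160.0/19
  174.125.192.0/19
  174.125.224.0/19
Subnets: 174.125.128.0/19, 174.125.160.0/19, 174.125.192.0/19, 174.125.224.0/19


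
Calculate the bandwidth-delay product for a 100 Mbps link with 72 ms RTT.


BDP = bandwidth * RTT
= 100 Mbps * 72 ms
= 100 * 1e6 * 72 / 1000 bits
= 7200000 bits
= 900000 bytes
= 878.9062 KB
BDP = 7200000 bits (900000 bytes)


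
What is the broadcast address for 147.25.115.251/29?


Network: 147.25.115.248/29
Host bits = 3
Set all host bits to 1:
Broadcast: 147.25.115.255


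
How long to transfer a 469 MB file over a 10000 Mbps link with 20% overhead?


Effective throughput = 10000 * (1 - 20/100) = 8000 Mbps
File size in Mb = 469 * 8 = 3752 Mb
Time = 3752 / 8000
Time = 0.469 seconds


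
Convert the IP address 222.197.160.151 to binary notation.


222 = 11011110
197 = 11000101
160 = 10100000
151 = 10010111
Binary: 11011110.11000101.10100000.10010111


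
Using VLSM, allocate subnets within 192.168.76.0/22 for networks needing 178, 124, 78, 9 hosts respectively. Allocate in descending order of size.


178 hosts -> /24 (254 usable): 192.168.76.0/24
124 hosts -> /25 (126 usable): 192.168.77.0/25
78 hosts -> /25 (126 usable): 192.168.77.128/25
9 hosts -> /28 (14 usable): 192.168.78.0/28
Allocation: 192.168.76.0/24 (178 hosts, 254 usable); 192.168.77.0/25 (124 hosts, 126 usable); 192.168.77.128/25 (78 hosts, 126 usable); 192.168.78.0/28 (9 hosts, 14 usable)


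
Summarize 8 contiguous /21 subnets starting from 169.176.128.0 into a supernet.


Original prefix: /21
Number of subnets: 8 = 2^3
New prefix = 21 - 3 = 18
Supernet: 169.176.128.0/18


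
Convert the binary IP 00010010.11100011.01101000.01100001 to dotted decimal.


00010010 = 18
11100011 = 227
01101000 = 104
01100001 = 97
IP: 18.227.104.97


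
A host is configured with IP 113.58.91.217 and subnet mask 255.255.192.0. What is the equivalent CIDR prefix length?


Binary: 11111111.11111111.11000000.00000000
Count leading 1s
Prefix: /18


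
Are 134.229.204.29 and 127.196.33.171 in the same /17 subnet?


Mask: 255.255.128.0
134.229.204.29 AND mask = 134.229.128.0
127.196.33.171 AND mask = 127.196.0.0
No, different subnets (134.229.128.0 vs 127.196.0.0)
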